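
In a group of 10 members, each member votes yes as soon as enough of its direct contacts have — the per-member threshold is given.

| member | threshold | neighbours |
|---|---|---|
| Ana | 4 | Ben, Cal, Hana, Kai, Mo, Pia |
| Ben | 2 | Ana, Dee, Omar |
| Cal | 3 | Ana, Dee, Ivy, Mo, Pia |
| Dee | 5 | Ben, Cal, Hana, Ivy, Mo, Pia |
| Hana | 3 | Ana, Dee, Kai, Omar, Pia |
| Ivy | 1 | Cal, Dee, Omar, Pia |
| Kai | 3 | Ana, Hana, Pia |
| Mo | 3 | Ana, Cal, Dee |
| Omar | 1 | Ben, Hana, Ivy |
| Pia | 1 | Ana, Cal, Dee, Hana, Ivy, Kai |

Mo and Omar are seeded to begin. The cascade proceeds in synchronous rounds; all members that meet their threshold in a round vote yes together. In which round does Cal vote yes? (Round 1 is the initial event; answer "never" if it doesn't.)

Round 1 — Mo, Omar vote yes (initial).
Round 2 — checking thresholds:
  Ana: 1 of 6 neighbours < 4, not yet.
  Ben: 1 of 3 neighbours < 2, not yet.
  Cal: 1 of 5 neighbours < 3, not yet.
  Dee: 1 of 6 neighbours < 5, not yet.
  Hana: 1 of 5 neighbours < 3, not yet.
  Ivy: 1 of 4 neighbours ≥ 1, votes yes.
Round 3 — checking thresholds:
  Ana: 1 of 6 neighbours < 4, not yet.
  Ben: 1 of 3 neighbours < 2, not yet.
  Cal: 2 of 5 neighbours < 3, not yet.
  Dee: 2 of 6 neighbours < 5, not yet.
  Hana: 1 of 5 neighbours < 3, not yet.
  Pia: 1 of 6 neighbours ≥ 1, votes yes.
Round 4 — checking thresholds:
  Ana: 2 of 6 neighbours < 4, not yet.
  Ben: 1 of 3 neighbours < 2, not yet.
  Cal: 3 of 5 neighbours ≥ 3, votes yes.
  Dee: 3 of 6 neighbours < 5, not yet.
  Hana: 2 of 5 neighbours < 3, not yet.
  Kai: 1 of 3 neighbours < 3, not yet.
Round 5 — no new yes votes; cascade stops.

4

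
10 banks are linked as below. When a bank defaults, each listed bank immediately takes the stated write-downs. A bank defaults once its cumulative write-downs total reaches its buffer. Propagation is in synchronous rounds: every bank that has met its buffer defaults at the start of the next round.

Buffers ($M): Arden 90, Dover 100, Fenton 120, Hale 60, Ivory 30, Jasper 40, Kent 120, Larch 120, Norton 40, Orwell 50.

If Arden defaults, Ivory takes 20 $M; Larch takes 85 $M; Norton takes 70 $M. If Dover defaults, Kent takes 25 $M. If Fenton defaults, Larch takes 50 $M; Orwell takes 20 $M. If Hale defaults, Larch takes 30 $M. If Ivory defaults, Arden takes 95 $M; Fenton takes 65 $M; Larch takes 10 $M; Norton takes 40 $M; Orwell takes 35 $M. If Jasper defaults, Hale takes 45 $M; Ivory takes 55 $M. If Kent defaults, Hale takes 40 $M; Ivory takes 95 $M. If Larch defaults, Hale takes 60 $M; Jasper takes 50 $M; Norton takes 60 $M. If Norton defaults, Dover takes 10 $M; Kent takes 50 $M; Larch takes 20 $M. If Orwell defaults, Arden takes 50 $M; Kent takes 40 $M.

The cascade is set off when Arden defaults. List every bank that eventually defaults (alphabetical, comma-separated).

Arden, Norton

Round 1 — Arden defaults (initial).
  Ivory: +20 → 20 < 30
  Larch: +85 → 85 < 120
  Norton: +70 → 70 ≥ 40
Round 2 — Norton defaults.
  Dover: +10 → 10 < 100
  Kent: +50 → 50 < 120
  Larch: +20 → 105 < 120
No further defaults.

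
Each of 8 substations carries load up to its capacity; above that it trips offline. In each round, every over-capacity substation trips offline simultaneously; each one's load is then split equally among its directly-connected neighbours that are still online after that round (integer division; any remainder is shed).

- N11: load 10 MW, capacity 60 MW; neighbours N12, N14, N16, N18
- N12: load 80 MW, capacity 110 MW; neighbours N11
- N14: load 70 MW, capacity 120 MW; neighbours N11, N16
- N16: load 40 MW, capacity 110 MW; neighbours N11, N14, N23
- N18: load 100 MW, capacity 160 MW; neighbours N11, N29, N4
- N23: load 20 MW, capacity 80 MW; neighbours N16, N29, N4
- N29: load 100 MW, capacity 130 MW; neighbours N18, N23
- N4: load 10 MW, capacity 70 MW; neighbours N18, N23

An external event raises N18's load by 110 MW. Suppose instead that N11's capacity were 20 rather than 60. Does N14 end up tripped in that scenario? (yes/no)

yes

With N11's capacity at 20:
Round 1 — N18 at 210 > 160. N18 trips offline.
  N18 sheds 210 MW to N11, N29, N4: 70 each.
    N11: 10+70 = 80 > 20
    N29: 100+70 = 170 > 130
    N4: 10+70 = 80 > 70
Round 2 — N11, N29, N4 trip offline.
  N11 sheds 80 MW to N12, N14, N16: 26 each (2 lost).
    N12: 80+26 = 106 ≤ 110
    N14: 70+26 = 96 ≤ 120
    N16: 40+26 = 66 ≤ 110
  N29 sheds 170 MW to N23: 170 each.
    N23: 20+170 = 190 > 80
  N4 sheds 80 MW to N23: 80 each.
    N23: 190+80 = 270 > 80
Round 3 — N23 trips offline.
  N23 sheds 270 MW to N16: 270 each.
    N16: 66+270 = 336 > 110
Round 4 — N16 trips offline.
  N16 sheds 336 MW to N14: 336 each.
    N14: 96+336 = 432 > 120
Round 5 — N14 trips offline.
  N14 sheds 432 MW: no online neighbours, lost.
No further trips.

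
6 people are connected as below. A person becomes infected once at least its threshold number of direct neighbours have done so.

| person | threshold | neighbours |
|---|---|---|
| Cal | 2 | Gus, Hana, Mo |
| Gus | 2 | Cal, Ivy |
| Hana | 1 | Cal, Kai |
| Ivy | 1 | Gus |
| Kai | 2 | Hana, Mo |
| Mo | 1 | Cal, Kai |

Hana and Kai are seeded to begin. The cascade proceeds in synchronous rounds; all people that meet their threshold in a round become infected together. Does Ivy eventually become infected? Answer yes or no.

Round 1 — Hana, Kai become infected (initial).
Round 2 — checking thresholds:
  Cal: 1 of 3 neighbours < 2, not yet.
  Mo: 1 of 2 neighbours ≥ 1, becomes infected.
Round 3 — checking thresholds:
  Cal: 2 of 3 neighbours ≥ 2, becomes infected.
Round 4 — no new infections; cascade stops.

no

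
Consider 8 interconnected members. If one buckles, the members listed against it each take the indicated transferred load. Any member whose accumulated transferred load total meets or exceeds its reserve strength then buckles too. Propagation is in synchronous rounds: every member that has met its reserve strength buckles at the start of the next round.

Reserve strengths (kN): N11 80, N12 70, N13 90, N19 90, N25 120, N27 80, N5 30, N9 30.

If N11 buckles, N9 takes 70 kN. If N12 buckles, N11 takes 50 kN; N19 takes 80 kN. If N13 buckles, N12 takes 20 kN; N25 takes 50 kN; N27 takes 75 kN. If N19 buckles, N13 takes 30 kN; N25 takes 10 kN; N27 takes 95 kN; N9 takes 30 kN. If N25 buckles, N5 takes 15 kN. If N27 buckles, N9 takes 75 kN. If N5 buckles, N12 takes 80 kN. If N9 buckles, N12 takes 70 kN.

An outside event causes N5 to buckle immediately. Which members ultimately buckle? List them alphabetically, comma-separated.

Round 1 — N5 buckles (initial).
  N12: +80 → 80 ≥ 70
Round 2 — N12 buckles.
  N11: +50 → 50 < 80
  N19: +80 → 80 < 90
No further bucklings.

N12, N5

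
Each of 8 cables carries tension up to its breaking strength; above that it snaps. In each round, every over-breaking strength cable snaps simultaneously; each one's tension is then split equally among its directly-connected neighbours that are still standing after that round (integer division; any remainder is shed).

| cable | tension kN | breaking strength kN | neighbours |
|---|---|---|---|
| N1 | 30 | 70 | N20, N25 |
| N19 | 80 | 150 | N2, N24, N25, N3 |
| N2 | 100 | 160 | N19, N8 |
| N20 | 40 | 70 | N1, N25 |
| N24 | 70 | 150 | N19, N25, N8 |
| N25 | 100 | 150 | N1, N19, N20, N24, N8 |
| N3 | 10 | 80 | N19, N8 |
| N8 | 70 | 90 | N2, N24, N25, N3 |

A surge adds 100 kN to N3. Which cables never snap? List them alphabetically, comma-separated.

N1, N19, N2, N20, N24, N25

Round 1 — N3 at 110 > 80. N3 snaps.
  N3 sheds 110 kN to N19, N8: 55 each.
    N19: 80+55 = 135 ≤ 150
    N8: 70+55 = 125 > 90
Round 2 — N8 snaps.
  N8 sheds 125 kN to N2, N24, N25: 41 each (2 lost).
    N2: 100+41 = 141 ≤ 160
    N24: 70+41 = 111 ≤ 150
    N25: 100+41 = 141 ≤ 150
No further breaks.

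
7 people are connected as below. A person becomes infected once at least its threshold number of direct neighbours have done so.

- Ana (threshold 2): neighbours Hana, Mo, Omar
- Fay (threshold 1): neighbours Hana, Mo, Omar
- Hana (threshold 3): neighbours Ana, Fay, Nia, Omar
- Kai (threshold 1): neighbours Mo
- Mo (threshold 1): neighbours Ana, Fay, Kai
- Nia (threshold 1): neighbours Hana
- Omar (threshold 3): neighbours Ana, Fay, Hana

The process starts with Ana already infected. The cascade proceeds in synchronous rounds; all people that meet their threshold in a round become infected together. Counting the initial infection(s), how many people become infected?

4

Round 1 — Ana becomes infected (initial).
Round 2 — checking thresholds:
  Hana: 1 of 4 neighbours < 3, below threshold.
  Mo: 1 of 3 neighbours ≥ 1, becomes infected.
  Omar: 1 of 3 neighbours < 3, below threshold.
Round 3 — checking thresholds:
  Fay: 1 of 3 neighbours ≥ 1, becomes infected.
  Hana: 1 of 4 neighbours < 3, below threshold.
  Kai: 1 of 1 neighbours ≥ 1, becomes infected.
  Omar: 1 of 3 neighbours < 3, below threshold.
Round 4 — no new infections; cascade stops.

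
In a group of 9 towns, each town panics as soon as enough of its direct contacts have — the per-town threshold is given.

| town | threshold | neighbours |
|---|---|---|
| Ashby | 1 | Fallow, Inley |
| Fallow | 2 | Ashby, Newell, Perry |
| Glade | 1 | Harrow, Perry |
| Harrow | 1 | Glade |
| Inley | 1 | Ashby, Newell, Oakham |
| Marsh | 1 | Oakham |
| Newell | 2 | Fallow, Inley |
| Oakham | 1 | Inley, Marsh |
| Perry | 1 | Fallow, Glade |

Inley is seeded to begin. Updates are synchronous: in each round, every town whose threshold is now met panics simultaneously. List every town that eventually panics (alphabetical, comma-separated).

Ashby, Inley, Marsh, Oakham

Round 1 — Inley panics (initial).
Round 2 — checking thresholds:
  Ashby: 1 of 2 neighbours ≥ 1, panics.
  Newell: 1 of 2 neighbours < 2, not yet.
  Oakham: 1 of 2 neighbours ≥ 1, panics.
Round 3 — checking thresholds:
  Fallow: 1 of 3 neighbours < 2, not yet.
  Marsh: 1 of 1 neighbours ≥ 1, panics.
  Newell: 1 of 2 neighbours < 2, not yet.
Round 4 — no new panics; cascade stops.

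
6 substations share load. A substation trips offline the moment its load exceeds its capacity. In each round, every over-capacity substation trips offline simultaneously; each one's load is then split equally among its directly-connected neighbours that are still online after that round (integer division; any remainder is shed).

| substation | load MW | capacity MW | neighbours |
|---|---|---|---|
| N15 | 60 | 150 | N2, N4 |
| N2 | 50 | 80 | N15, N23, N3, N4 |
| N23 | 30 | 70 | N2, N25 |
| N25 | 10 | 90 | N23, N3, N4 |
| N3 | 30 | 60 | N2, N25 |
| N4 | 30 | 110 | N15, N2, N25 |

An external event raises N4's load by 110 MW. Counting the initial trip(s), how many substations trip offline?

Round 1 — N4 at 140 > 110. N4 trips offline.
  N4 sheds 140 MW to N15, N2, N25: 46 each (2 lost).
    N15: 60+46 = 106 ≤ 150
    N2: 50+46 = 96 > 80
    N25: 10+46 = 56 ≤ 90
Round 2 — N2 trips offline.
  N2 sheds 96 MW to N15, N23, N3: 32 each.
    N15: 106+32 = 138 ≤ 150
    N23: 30+32 = 62 ≤ 70
    N3: 30+32 = 62 > 60
Round 3 — N3 trips offline.
  N3 sheds 62 MW to N25: 62 each.
    N25: 56+62 = 118 > 90
Round 4 — N25 trips offline.
  N25 sheds 118 MW to N23: 118 each.
    N23: 62+118 = 180 > 70
Round 5 — N23 trips offline.
  N23 sheds 180 MW: no online neighbours, lost.
No further trips.

5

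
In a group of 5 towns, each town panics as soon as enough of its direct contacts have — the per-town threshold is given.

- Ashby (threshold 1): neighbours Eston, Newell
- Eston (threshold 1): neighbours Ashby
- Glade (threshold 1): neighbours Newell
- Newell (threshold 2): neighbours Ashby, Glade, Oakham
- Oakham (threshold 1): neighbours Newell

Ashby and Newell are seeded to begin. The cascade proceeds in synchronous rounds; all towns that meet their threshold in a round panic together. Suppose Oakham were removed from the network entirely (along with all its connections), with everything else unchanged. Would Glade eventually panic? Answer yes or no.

yes

With Oakham removed:
Round 1 — Ashby, Newell panic (initial).
Round 2 — checking thresholds:
  Eston: 1 of 1 neighbours ≥ 1, panics.
  Glade: 1 of 1 neighbours ≥ 1, panics.
Round 3 — no new panics; cascade stops.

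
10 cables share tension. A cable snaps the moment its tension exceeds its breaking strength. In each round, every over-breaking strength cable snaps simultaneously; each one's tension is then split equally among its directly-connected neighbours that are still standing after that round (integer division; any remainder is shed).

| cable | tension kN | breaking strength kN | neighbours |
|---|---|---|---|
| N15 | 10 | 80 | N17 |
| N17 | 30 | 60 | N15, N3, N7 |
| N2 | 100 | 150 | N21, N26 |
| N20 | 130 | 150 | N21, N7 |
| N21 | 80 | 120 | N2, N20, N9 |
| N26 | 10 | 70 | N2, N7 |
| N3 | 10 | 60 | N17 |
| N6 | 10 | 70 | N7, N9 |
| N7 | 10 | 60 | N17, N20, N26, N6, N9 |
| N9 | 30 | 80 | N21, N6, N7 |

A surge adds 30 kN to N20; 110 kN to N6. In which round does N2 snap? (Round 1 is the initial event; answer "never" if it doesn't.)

Round 1 — N20 at 160 > 150; N6 at 120 > 70. N20, N6 snap.
  N20 sheds 160 kN to N21, N7: 80 each.
    N21: 80+80 = 160 > 120
    N7: 10+80 = 90 > 60
  N6 sheds 120 kN to N7, N9: 60 each.
    N7: 90+60 = 150 > 60
    N9: 30+60 = 90 > 80
Round 2 — N21, N7, N9 snap.
  N21 sheds 160 kN to N2: 160 each.
    N2: 100+160 = 260 > 150
  N7 sheds 150 kN to N17, N26: 75 each.
    N17: 30+75 = 105 > 60
    N26: 10+75 = 85 > 70
  N9 sheds 90 kN: no online neighbours, lost.
Round 3 — N17, N2, N26 snap.
  N17 sheds 105 kN to N15, N3: 52 each (1 lost).
    N15: 10+52 = 62 ≤ 80
    N3: 10+52 = 62 > 60
  N2 sheds 260 kN: no online neighbours, lost.
  N26 sheds 85 kN: no online neighbours, lost.
Round 4 — N3 snaps.
  N3 sheds 62 kN: no online neighbours, lost.
No further breaks.

3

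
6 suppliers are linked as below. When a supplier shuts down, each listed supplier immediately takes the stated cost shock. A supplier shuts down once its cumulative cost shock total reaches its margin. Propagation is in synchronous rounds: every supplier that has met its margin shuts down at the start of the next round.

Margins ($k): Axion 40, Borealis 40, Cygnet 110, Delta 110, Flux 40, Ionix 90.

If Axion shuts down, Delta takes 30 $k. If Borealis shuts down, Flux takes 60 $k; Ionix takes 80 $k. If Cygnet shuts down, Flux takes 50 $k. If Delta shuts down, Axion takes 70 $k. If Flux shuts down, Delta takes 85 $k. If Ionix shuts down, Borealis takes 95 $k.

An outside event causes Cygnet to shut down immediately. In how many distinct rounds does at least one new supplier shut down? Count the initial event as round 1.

Round 1 — Cygnet shuts down (initial).
  Flux: +50 → 50 ≥ 40
Round 2 — Flux shuts down.
  Delta: +85 → 85 < 110
No further shutdowns.

2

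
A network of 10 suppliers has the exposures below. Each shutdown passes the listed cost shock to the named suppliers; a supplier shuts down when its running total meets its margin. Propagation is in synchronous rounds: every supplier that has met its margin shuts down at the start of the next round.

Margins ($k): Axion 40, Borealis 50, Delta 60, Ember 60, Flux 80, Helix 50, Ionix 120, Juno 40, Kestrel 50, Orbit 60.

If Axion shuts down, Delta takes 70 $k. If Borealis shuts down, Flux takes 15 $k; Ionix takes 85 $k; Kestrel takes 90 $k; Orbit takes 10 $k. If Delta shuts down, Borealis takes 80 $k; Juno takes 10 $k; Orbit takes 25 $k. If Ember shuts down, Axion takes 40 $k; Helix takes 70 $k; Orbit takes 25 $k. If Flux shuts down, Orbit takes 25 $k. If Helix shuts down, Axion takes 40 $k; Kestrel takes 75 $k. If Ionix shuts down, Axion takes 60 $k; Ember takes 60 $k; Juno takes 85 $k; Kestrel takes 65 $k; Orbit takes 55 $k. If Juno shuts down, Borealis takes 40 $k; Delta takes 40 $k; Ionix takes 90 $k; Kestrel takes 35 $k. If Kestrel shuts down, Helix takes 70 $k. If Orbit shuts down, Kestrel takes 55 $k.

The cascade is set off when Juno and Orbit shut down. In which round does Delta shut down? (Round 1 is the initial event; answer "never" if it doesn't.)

5

Round 1 — Juno, Orbit shut down (initial).
  Borealis: +40 → 40 < 50
  Delta: +40 → 40 < 60
  Ionix: +90 → 90 < 120
  Kestrel: +35+55 → 90 ≥ 50
Round 2 — Kestrel shuts down.
  Helix: +70 → 70 ≥ 50
Round 3 — Helix shuts down.
  Axion: +40 → 40 ≥ 40
Round 4 — Axion shuts down.
  Delta: +70 → 110 ≥ 60
Round 5 — Delta shuts down.
  Borealis: +80 → 120 ≥ 50
Round 6 — Borealis shuts down.
  Flux: +15 → 15 < 80
  Ionix: +85 → 175 ≥ 120
Round 7 — Ionix shuts down.
  Ember: +60 → 60 ≥ 60
Round 8 — Ember shuts down.
No further shutdowns.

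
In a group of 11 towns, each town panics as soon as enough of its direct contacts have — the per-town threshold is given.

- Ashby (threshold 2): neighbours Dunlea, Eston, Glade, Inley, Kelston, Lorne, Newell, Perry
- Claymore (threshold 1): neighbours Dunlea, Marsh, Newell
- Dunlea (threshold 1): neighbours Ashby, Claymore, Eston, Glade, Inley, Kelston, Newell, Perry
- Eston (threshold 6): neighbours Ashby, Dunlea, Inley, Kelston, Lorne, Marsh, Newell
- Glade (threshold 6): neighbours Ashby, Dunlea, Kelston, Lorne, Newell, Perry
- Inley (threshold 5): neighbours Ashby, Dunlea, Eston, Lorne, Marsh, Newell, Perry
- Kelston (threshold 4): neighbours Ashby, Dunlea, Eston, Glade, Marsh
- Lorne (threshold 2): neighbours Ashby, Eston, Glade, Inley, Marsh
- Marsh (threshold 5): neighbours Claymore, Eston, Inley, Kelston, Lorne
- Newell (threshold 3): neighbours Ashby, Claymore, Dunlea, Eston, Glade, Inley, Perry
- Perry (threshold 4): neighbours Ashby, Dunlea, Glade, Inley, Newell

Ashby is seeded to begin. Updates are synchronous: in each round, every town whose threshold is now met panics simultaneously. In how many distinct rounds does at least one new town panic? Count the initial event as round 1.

4

Round 1 — Ashby panics (initial).
Round 2 — checking thresholds:
  Dunlea: 1 of 8 neighbours ≥ 1, panics.
  Eston: 1 of 7 neighbours < 6, holds.
  Glade: 1 of 6 neighbours < 6, holds.
  Inley: 1 of 7 neighbours < 5, holds.
  Kelston: 1 of 5 neighbours < 4, holds.
  Lorne: 1 of 5 neighbours < 2, holds.
  Newell: 1 of 7 neighbours < 3, holds.
  Perry: 1 of 5 neighbours < 4, holds.
Round 3 — checking thresholds:
  Claymore: 1 of 3 neighbours ≥ 1, panics.
  Eston: 2 of 7 neighbours < 6, holds.
  Glade: 2 of 6 neighbours < 6, holds.
  Inley: 2 of 7 neighbours < 5, holds.
  Kelston: 2 of 5 neighbours < 4, holds.
  Lorne: 1 of 5 neighbours < 2, holds.
  Newell: 2 of 7 neighbours < 3, holds.
  Perry: 2 of 5 neighbours < 4, holds.
Round 4 — checking thresholds:
  Eston: 2 of 7 neighbours < 6, holds.
  Glade: 2 of 6 neighbours < 6, holds.
  Inley: 2 of 7 neighbours < 5, holds.
  Kelston: 2 of 5 neighbours < 4, holds.
  Lorne: 1 of 5 neighbours < 2, holds.
  Marsh: 1 of 5 neighbours < 5, holds.
  Newell: 3 of 7 neighbours ≥ 3, panics.
  Perry: 2 of 5 neighbours < 4, holds.
Round 5 — no new panics; cascade stops.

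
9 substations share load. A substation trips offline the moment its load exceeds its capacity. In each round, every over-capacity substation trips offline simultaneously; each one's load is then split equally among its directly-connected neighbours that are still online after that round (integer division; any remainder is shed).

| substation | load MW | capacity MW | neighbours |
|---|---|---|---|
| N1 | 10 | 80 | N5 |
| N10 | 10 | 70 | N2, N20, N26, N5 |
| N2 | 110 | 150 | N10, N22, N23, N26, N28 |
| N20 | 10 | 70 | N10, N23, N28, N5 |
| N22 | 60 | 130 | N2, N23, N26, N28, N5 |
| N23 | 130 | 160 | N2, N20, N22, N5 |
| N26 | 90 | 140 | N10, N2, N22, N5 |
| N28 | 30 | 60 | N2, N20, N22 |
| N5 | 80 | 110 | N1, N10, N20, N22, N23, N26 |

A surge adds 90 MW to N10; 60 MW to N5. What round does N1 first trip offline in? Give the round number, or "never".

Round 1 — N10 at 100 > 70; N5 at 140 > 110. N10, N5 trip offline.
  N10 sheds 100 MW to N2, N20, N26: 33 each (1 lost).
    N2: 110+33 = 143 ≤ 150
    N20: 10+33 = 43 ≤ 70
    N26: 90+33 = 123 ≤ 140
  N5 sheds 140 MW to N1, N20, N22, N23, N26: 28 each.
    N1: 10+28 = 38 ≤ 80
    N20: 43+28 = 71 > 70
    N22: 60+28 = 88 ≤ 130
    N23: 130+28 = 158 ≤ 160
    N26: 123+28 = 151 > 140
Round 2 — N20, N26 trip offline.
  N20 sheds 71 MW to N23, N28: 35 each (1 lost).
    N23: 158+35 = 193 > 160
    N28: 30+35 = 65 > 60
  N26 sheds 151 MW to N2, N22: 75 each (1 lost).
    N2: 143+75 = 218 > 150
    N22: 88+75 = 163 > 130
Round 3 — N2, N22, N23, N28 trip offline.
  N2 sheds 218 MW: no online neighbours, lost.
  N22 sheds 163 MW: no online neighbours, lost.
  N23 sheds 193 MW: no online neighbours, lost.
  N28 sheds 65 MW: no online neighbours, lost.
No further trips.

never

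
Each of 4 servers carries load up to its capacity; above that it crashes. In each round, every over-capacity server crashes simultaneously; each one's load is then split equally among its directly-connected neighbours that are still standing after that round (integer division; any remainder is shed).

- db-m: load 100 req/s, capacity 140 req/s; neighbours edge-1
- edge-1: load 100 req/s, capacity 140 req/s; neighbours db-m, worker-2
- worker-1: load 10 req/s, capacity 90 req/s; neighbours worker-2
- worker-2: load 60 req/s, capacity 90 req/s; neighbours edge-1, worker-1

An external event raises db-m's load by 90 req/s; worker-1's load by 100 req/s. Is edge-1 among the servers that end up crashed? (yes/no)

yes

Round 1 — db-m at 190 > 140; worker-1 at 110 > 90. db-m, worker-1 crash.
  db-m sheds 190 req/s to edge-1: 190 each.
    edge-1: 100+190 = 290 > 140
  worker-1 sheds 110 req/s to worker-2: 110 each.
    worker-2: 60+110 = 170 > 90
Round 2 — edge-1, worker-2 crash.
  edge-1 sheds 290 req/s: no online neighbours, lost.
  worker-2 sheds 170 req/s: no online neighbours, lost.
No further crashes.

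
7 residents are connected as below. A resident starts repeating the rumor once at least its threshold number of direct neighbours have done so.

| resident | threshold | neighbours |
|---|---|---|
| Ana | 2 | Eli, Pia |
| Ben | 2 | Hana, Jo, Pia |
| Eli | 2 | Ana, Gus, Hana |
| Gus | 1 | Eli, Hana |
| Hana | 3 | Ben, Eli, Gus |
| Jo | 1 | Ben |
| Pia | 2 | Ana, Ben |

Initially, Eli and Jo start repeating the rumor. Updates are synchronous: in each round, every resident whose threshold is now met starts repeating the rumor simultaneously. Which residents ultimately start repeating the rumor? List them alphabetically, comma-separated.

Eli, Gus, Jo

Round 1 — Eli, Jo start repeating the rumor (initial).
Round 2 — checking thresholds:
  Ana: 1 of 2 neighbours < 2, below threshold.
  Ben: 1 of 3 neighbours < 2, below threshold.
  Gus: 1 of 2 neighbours ≥ 1, starts repeating the rumor.
  Hana: 1 of 3 neighbours < 3, below threshold.
Round 3 — no new spreads; cascade stops.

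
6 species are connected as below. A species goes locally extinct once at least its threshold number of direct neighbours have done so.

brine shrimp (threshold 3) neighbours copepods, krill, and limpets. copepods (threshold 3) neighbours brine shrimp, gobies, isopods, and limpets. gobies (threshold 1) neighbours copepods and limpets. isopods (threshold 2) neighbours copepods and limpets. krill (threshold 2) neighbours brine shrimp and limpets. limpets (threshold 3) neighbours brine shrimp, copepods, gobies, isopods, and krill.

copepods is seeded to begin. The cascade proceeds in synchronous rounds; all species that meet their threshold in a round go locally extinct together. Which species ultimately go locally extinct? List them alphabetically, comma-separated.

Round 1 — copepods goes locally extinct (initial).
Round 2 — checking thresholds:
  brine shrimp: 1 of 3 neighbours < 3, not yet.
  gobies: 1 of 2 neighbours ≥ 1, goes locally extinct.
  isopods: 1 of 2 neighbours < 2, not yet.
  limpets: 1 of 5 neighbours < 3, not yet.
Round 3 — no new extinctions; cascade stops.

copepods, gobies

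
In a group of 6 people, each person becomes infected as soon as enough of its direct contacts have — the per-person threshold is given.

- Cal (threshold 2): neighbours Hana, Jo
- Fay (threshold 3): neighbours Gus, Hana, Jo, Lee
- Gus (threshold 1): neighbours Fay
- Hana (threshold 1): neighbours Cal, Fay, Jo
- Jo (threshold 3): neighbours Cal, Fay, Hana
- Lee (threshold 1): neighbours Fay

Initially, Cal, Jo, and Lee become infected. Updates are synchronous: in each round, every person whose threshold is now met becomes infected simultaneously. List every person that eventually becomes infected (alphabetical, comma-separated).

Cal, Fay, Gus, Hana, Jo, Lee

Round 1 — Cal, Jo, Lee become infected (initial).
Round 2 — checking thresholds:
  Fay: 2 of 4 neighbours < 3, holds.
  Hana: 2 of 3 neighbours ≥ 1, becomes infected.
Round 3 — checking thresholds:
  Fay: 3 of 4 neighbours ≥ 3, becomes infected.
Round 4 — checking thresholds:
  Gus: 1 of 1 neighbours ≥ 1, becomes infected.
Round 5 — no new infections; cascade stops.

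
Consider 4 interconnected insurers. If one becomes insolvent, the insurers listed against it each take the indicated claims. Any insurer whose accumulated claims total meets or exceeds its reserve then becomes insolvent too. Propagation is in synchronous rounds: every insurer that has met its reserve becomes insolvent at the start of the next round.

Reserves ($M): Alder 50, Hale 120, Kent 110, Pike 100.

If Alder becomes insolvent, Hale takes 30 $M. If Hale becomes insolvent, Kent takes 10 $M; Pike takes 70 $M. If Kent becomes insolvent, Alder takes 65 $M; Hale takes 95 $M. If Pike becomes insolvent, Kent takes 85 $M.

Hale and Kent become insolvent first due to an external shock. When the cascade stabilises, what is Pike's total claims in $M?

70

Round 1 — Hale, Kent become insolvent (initial).
  Alder: +65 → 65 ≥ 50
  Pike: +70 → 70 < 100
Round 2 — Alder becomes insolvent.
No further insolvencies.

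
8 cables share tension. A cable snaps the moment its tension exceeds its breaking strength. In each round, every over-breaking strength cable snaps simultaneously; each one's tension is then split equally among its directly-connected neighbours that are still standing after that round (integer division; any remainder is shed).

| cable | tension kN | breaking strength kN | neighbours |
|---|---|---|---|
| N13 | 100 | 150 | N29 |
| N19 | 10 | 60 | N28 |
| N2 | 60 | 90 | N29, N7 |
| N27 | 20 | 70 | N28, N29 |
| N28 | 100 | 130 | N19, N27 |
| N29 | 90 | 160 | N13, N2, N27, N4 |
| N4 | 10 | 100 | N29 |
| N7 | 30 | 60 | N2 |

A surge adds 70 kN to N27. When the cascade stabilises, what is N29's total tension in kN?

Round 1 — N27 at 90 > 70. N27 snaps.
  N27 sheds 90 kN to N28, N29: 45 each.
    N28: 100+45 = 145 > 130
    N29: 90+45 = 135 ≤ 160
Round 2 — N28 snaps.
  N28 sheds 145 kN to N19: 145 each.
    N19: 10+145 = 155 > 60
Round 3 — N19 snaps.
  N19 sheds 155 kN: no online neighbours, lost.
No further breaks.

135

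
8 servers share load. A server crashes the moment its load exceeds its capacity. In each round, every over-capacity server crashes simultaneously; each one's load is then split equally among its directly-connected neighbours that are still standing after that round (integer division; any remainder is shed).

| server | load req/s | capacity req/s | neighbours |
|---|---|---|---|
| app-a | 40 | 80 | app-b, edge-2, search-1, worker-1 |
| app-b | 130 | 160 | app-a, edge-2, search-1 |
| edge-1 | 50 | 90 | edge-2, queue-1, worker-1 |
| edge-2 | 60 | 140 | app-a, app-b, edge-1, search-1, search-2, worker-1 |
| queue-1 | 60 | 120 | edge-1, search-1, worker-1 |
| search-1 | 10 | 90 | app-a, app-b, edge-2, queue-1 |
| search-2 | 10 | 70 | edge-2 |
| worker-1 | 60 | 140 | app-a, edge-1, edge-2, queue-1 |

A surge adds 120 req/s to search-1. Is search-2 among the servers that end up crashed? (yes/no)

Round 1 — search-1 at 130 > 90. search-1 crashes.
  search-1 sheds 130 req/s to app-a, app-b, edge-2, queue-1: 32 each (2 lost).
    app-a: 40+32 = 72 ≤ 80
    app-b: 130+32 = 162 > 160
    edge-2: 60+32 = 92 ≤ 140
    queue-1: 60+32 = 92 ≤ 120
Round 2 — app-b crashes.
  app-b sheds 162 req/s to app-a, edge-2: 81 each.
    app-a: 72+81 = 153 > 80
    edge-2: 92+81 = 173 > 140
Round 3 — app-a, edge-2 crash.
  app-a sheds 153 req/s to worker-1: 153 each.
    worker-1: 60+153 = 213 > 140
  edge-2 sheds 173 req/s to edge-1, search-2, worker-1: 57 each (2 lost).
    edge-1: 50+57 = 107 > 90
    search-2: 10+57 = 67 ≤ 70
    worker-1: 213+57 = 270 > 140
Round 4 — edge-1, worker-1 crash.
  edge-1 sheds 107 req/s to queue-1: 107 each.
    queue-1: 92+107 = 199 > 120
  worker-1 sheds 270 req/s to queue-1: 270 each.
    queue-1: 199+270 = 469 > 120
Round 5 — queue-1 crashes.
  queue-1 sheds 469 req/s: no online neighbours, lost.
No further crashes.

no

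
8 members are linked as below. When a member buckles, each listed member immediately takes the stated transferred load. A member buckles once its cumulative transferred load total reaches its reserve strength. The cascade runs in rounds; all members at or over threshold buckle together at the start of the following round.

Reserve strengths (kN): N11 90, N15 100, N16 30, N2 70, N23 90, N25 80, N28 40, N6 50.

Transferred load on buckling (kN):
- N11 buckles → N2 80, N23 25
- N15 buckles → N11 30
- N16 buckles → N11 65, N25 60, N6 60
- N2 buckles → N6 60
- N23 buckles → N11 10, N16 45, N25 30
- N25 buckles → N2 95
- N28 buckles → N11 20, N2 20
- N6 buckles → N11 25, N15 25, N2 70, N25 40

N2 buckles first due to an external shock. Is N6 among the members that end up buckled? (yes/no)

yes

Round 1 — N2 buckles (initial).
  N6: +60 → 60 ≥ 50
Round 2 — N6 buckles.
  N11: +25 → 25 < 90
  N15: +25 → 25 < 100
  N25: +40 → 40 < 80
No further bucklings.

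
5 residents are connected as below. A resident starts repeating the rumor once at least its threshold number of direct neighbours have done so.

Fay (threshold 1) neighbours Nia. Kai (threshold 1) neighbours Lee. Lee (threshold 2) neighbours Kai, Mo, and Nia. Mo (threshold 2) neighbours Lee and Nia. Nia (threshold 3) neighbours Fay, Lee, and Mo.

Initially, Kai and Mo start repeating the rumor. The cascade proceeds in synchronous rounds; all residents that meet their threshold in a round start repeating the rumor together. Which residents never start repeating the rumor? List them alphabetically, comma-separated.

Round 1 — Kai, Mo start repeating the rumor (initial).
Round 2 — checking thresholds:
  Lee: 2 of 3 neighbours ≥ 2, starts repeating the rumor.
  Nia: 1 of 3 neighbours < 3, holds.
Round 3 — no new spreads; cascade stops.

Fay, Nia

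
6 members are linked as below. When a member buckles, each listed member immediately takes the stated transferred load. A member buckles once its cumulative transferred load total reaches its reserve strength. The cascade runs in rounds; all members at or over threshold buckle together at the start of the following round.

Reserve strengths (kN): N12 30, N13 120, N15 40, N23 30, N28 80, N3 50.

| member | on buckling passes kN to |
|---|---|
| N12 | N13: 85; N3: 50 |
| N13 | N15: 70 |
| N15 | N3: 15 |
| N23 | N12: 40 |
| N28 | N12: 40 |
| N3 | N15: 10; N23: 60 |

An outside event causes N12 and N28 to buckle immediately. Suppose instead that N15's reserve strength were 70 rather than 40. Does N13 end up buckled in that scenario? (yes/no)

With N15's reserve strength at 70:
Round 1 — N12, N28 buckle (initial).
  N13: +85 → 85 < 120
  N3: +50 → 50 ≥ 50
Round 2 — N3 buckles.
  N15: +10 → 10 < 70
  N23: +60 → 60 ≥ 30
Round 3 — N23 buckles.
No further bucklings.

no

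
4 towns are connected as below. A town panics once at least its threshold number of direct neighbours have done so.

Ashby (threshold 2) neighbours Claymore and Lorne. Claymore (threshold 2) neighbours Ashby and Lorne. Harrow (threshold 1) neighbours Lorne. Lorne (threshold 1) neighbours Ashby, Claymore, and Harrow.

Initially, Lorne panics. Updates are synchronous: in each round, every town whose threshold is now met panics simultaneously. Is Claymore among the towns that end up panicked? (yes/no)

no

Round 1 — Lorne panics (initial).
Round 2 — checking thresholds:
  Ashby: 1 of 2 neighbours < 2, below threshold.
  Claymore: 1 of 2 neighbours < 2, below threshold.
  Harrow: 1 of 1 neighbours ≥ 1, panics.
Round 3 — no new panics; cascade stops.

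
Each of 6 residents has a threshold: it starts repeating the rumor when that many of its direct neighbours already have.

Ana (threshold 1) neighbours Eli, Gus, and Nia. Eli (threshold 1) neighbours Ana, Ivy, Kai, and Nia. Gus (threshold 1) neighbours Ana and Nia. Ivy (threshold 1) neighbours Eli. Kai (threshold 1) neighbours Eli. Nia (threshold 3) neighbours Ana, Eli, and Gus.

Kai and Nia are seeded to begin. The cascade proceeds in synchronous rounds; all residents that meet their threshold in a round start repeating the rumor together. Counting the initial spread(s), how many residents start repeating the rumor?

Round 1 — Kai, Nia start repeating the rumor (initial).
Round 2 — checking thresholds:
  Ana: 1 of 3 neighbours ≥ 1, starts repeating the rumor.
  Eli: 2 of 4 neighbours ≥ 1, starts repeating the rumor.
  Gus: 1 of 2 neighbours ≥ 1, starts repeating the rumor.
Round 3 — checking thresholds:
  Ivy: 1 of 1 neighbours ≥ 1, starts repeating the rumor.
Round 4 — no new spreads; cascade stops.

6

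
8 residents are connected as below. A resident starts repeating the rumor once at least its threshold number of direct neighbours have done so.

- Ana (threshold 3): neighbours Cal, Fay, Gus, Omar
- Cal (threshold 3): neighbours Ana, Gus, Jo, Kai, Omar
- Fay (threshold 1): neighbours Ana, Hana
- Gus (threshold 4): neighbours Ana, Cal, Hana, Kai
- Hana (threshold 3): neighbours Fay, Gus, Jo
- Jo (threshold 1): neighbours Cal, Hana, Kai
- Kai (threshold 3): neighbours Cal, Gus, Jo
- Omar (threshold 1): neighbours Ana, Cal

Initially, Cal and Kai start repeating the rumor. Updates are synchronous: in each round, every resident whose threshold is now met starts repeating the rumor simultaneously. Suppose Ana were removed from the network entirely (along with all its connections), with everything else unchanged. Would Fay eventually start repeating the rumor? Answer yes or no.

With Ana removed:
Round 1 — Cal, Kai start repeating the rumor (initial).
Round 2 — checking thresholds:
  Gus: 2 of 3 neighbours < 4, below threshold.
  Jo: 2 of 3 neighbours ≥ 1, starts repeating the rumor.
  Omar: 1 of 1 neighbours ≥ 1, starts repeating the rumor.
Round 3 — no new spreads; cascade stops.

no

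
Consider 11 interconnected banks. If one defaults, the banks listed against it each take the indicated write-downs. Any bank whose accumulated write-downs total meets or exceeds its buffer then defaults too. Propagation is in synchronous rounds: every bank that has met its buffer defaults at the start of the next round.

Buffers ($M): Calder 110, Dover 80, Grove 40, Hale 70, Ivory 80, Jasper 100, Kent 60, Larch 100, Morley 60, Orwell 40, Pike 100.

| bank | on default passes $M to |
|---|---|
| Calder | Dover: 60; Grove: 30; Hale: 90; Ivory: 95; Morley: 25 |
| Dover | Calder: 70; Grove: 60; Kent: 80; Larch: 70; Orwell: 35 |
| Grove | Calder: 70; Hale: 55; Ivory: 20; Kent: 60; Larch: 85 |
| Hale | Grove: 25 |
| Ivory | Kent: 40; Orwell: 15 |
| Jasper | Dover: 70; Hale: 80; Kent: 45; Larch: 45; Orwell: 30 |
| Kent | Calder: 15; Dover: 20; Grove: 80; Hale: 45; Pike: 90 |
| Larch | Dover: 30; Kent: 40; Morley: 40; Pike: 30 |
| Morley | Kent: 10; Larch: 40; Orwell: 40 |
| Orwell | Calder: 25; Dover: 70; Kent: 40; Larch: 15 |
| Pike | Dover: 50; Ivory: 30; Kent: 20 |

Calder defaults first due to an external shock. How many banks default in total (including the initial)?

Round 1 — Calder defaults (initial).
  Dover: +60 → 60 < 80
  Grove: +30 → 30 < 40
  Hale: +90 → 90 ≥ 70
  Ivory: +95 → 95 ≥ 80
  Morley: +25 → 25 < 60
Round 2 — Hale, Ivory default.
  Grove: +25 → 55 ≥ 40
  Kent: +40 → 40 < 60
  Orwell: +15 → 15 < 40
Round 3 — Grove defaults.
  Kent: +60 → 100 ≥ 60
  Larch: +85 → 85 < 100
Round 4 — Kent defaults.
  Dover: +20 → 80 ≥ 80
  Pike: +90 → 90 < 100
Round 5 — Dover defaults.
  Larch: +70 → 155 ≥ 100
  Orwell: +35 → 50 ≥ 40
Round 6 — Larch, Orwell default.
  Morley: +40 → 65 ≥ 60
  Pike: +30 → 120 ≥ 100
Round 7 — Morley, Pike default.
No further defaults.

10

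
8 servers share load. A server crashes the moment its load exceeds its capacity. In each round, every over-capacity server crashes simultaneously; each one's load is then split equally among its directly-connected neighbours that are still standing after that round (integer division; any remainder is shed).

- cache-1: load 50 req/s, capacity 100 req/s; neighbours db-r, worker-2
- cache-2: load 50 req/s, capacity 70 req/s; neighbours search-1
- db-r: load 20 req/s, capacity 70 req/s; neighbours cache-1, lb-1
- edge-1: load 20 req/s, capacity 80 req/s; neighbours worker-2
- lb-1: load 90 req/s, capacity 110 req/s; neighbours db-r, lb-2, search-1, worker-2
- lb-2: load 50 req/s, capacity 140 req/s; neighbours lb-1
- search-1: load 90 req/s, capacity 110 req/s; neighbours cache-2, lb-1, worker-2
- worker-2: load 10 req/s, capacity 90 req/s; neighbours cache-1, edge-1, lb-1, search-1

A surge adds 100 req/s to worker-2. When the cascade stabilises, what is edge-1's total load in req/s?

47

Round 1 — worker-2 at 110 > 90. worker-2 crashes.
  worker-2 sheds 110 req/s to cache-1, edge-1, lb-1, search-1: 27 each (2 lost).
    cache-1: 50+27 = 77 ≤ 100
    edge-1: 20+27 = 47 ≤ 80
    lb-1: 90+27 = 117 > 110
    search-1: 90+27 = 117 > 110
Round 2 — lb-1, search-1 crash.
  lb-1 sheds 117 req/s to db-r, lb-2: 58 each (1 lost).
    db-r: 20+58 = 78 > 70
    lb-2: 50+58 = 108 ≤ 140
  search-1 sheds 117 req/s to cache-2: 117 each.
    cache-2: 50+117 = 167 > 70
Round 3 — cache-2, db-r crash.
  cache-2 sheds 167 req/s: no online neighbours, lost.
  db-r sheds 78 req/s to cache-1: 78 each.
    cache-1: 77+78 = 155 > 100
Round 4 — cache-1 crashes.
  cache-1 sheds 155 req/s: no online neighbours, lost.
No further crashes.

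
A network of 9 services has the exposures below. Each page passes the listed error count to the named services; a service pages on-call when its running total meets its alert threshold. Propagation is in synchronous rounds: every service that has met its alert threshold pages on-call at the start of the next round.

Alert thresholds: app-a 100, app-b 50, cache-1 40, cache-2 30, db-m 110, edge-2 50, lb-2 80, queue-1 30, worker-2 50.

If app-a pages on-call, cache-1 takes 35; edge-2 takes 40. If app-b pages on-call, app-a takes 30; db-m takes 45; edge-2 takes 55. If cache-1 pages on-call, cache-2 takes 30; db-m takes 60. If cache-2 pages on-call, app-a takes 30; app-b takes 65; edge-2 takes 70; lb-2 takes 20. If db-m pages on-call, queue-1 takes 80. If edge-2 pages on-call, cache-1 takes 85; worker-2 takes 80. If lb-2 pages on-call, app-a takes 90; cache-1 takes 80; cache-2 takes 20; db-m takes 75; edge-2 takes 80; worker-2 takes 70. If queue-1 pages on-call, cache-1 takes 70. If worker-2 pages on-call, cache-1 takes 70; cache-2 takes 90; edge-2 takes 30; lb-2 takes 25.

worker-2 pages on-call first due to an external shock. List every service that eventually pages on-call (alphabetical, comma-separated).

Round 1 — worker-2 pages on-call (initial).
  cache-1: +70 → 70 ≥ 40
  cache-2: +90 → 90 ≥ 30
  edge-2: +30 → 30 < 50
  lb-2: +25 → 25 < 80
Round 2 — cache-1, cache-2 page on-call.
  app-a: +30 → 30 < 100
  app-b: +65 → 65 ≥ 50
  db-m: +60 → 60 < 110
  edge-2: +70 → 100 ≥ 50
  lb-2: +20 → 45 < 80
Round 3 — app-b, edge-2 page on-call.
  app-a: +30 → 60 < 100
  db-m: +45 → 105 < 110
No further pages.

app-b, cache-1, cache-2, edge-2, worker-2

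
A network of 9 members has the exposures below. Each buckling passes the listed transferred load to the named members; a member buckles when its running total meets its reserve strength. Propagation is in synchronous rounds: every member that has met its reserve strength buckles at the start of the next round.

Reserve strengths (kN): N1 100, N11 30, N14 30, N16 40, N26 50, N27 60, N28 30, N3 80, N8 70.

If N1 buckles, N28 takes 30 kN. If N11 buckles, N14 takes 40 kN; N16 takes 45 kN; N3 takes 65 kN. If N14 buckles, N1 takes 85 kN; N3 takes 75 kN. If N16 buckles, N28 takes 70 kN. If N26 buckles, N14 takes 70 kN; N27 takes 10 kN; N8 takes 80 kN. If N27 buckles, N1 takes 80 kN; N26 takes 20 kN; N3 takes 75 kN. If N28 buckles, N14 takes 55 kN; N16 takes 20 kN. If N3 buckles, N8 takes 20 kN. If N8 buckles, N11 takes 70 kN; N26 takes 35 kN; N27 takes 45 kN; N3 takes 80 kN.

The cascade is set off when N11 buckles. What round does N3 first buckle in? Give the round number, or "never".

Round 1 — N11 buckles (initial).
  N14: +40 → 40 ≥ 30
  N16: +45 → 45 ≥ 40
  N3: +65 → 65 < 80
Round 2 — N14, N16 buckle.
  N1: +85 → 85 < 100
  N28: +70 → 70 ≥ 30
  N3: +75 → 140 ≥ 80
Round 3 — N28, N3 buckle.
  N8: +20 → 20 < 70
No further bucklings.

3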